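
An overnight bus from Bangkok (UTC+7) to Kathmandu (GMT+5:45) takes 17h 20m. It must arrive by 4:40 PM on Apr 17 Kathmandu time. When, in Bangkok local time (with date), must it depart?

12:35 AM on April 17

Target arrival in UTC: 4:40 PM − 5:45 = 10:55 AM on Apr 17.
Subtract 17 hours 20 minutes → departure 5:35 PM UTC on Apr 16.
Bangkok is UTC+7:00: 5:35 PM + 7:00 = 12:35 AM on Apr 17.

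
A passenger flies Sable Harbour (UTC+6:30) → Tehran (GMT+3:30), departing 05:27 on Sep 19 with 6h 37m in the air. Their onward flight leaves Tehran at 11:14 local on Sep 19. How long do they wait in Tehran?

Convert departure to UTC: 05:27 − 6:30 = 22:57 UTC on Sep 18.
Add 6 hours 37 minutes flight time → 05:34 UTC (Sep 19).
Tehran is UTC+3:30, so local arrival = 05:34 + 3:30 = 09:04 on Sep 19.
Layover = 11:14 − 09:04 = 2 hours 10 minutes.

2 hours 10 minutes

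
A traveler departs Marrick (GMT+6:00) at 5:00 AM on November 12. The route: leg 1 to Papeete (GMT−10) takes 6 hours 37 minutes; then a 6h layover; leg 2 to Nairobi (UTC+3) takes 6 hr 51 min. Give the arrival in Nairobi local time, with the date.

9:28 PM on November 12

Convert departure to UTC: 5:00 AM − 6:00 = 11:00 PM UTC on Nov 11.
Add 6 hours 37 minutes leg 1 → 5:37 AM UTC (Nov 12).
Add 6 hours layover in Papeete → 11:37 AM UTC.
Add 6 hours 51 minutes leg 2 → 6:28 PM UTC.
Nairobi is UTC+3:00, so local arrival = 6:28 PM + 3:00 = 9:28 PM on Nov 12.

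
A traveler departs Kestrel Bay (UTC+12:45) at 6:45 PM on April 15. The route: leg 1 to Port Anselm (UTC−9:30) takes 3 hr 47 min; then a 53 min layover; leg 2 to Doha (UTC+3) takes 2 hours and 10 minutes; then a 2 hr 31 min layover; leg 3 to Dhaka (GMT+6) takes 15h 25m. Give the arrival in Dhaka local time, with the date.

12:46 PM on Apr 16

Convert departure to UTC: 6:45 PM − 12:45 = 6:00 AM UTC on Apr 15.
Add 3 hours 47 minutes leg 1 → 9:47 AM UTC.
Add 53 minutes layover in Port Anselm → 10:40 AM UTC.
Add 2 hours 10 minutes leg 2 → 12:50 PM UTC.
Add 2 hours 31 minutes layover in Doha → 3:21 PM UTC.
Add 15 hours and 25 minutes leg 3 → 6:46 AM UTC (Apr 16).
Dhaka is UTC+6:00, so local arrival = 6:46 AM + 6:00 = 12:46 PM on Apr 16.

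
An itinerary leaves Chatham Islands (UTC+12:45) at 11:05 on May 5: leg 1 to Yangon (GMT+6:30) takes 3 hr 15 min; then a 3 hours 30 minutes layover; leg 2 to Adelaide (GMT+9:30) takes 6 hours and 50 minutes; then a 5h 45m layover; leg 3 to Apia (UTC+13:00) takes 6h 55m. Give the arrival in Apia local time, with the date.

13:35 on May 6

Convert departure to UTC: 11:05 − 12:45 = 22:20 UTC on May 4.
Add 3 hours 15 minutes leg 1 → 01:35 UTC (May 5).
Add 3 hours and 30 minutes layover in Yangon → 05:05 UTC.
Add 6 hours 50 minutes leg 2 → 11:55 UTC.
Add 5 hours and 45 minutes layover in Adelaide → 17:40 UTC.
Add 6 hours and 55 minutes leg 3 → 00:35 UTC (May 6).
Apia is UTC+13:00, so local arrival = 00:35 + 13:00 = 13:35 on May 6.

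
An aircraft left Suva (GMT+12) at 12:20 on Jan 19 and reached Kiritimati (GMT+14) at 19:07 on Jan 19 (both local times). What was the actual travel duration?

4 hours 47 minutes

Departure in UTC: 12:20 − 12:00 = 00:20 on Jan 19.
Arrival in UTC: 19:07 − 14:00 = 05:07 on Jan 19.
Elapsed = 05:07 − 00:20 = 4 hours 47 minutes.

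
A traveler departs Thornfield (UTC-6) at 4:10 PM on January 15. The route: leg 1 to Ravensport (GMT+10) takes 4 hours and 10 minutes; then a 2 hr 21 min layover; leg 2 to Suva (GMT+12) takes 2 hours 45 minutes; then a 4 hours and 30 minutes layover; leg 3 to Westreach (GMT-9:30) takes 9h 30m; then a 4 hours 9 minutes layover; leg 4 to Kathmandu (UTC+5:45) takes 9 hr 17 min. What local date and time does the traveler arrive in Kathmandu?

Convert departure to UTC: 4:10 PM + 6:00 = 10:10 PM UTC on Jan 15.
Add 4 hours and 10 minutes leg 1 → 2:20 AM UTC (Jan 16).
Add 2 hours 21 minutes layover in Ravensport → 4:41 AM UTC.
Add 2 hours and 45 minutes leg 2 → 7:26 AM UTC.
Add 4 hours and 30 minutes layover in Suva → 11:56 AM UTC.
Add 9 hours 30 minutes leg 3 → 9:26 PM UTC.
Add 4 hours 9 minutes layover in Westreach → 1:35 AM UTC (Jan 17).
Add 9 hours and 17 minutes leg 4 → 10:52 AM UTC.
Kathmandu is UTC+5:45, so local arrival = 10:52 AM + 5:45 = 4:37 PM on Jan 17.

4:37 PM on January 17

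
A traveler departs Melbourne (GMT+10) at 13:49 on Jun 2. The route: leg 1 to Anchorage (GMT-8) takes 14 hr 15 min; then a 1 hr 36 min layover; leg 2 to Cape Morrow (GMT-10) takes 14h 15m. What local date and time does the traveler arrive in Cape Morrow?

23:55 on June 2

Convert departure to UTC: 13:49 − 10:00 = 03:49 UTC on Jun 2.
Add 14 hours and 15 minutes leg 1 → 18:04 UTC.
Add 1 hour and 36 minutes layover in Anchorage → 19:40 UTC.
Add 14 hours and 15 minutes leg 2 → 09:55 UTC (Jun 3).
Cape Morrow is UTC−10:00, so local arrival = 09:55 − 10:00 = 23:55 on Jun 2.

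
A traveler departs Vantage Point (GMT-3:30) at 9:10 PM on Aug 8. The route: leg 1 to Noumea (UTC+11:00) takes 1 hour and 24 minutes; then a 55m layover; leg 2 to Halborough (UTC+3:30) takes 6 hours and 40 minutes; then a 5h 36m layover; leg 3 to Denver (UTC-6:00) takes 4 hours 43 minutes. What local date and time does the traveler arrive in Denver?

1:58 PM on August 9

Convert departure to UTC: 9:10 PM + 3:30 = 12:40 AM UTC on Aug 9.
Add 1 hour 24 minutes leg 1 → 2:04 AM UTC.
Add 55 minutes layover in Noumea → 2:59 AM UTC.
Add 6 hours 40 minutes leg 2 → 9:39 AM UTC.
Add 5 hours and 36 minutes layover in Halborough → 3:15 PM UTC.
Add 4 hours 43 minutes leg 3 → 7:58 PM UTC.
Denver is UTC−6:00, so local arrival = 7:58 PM − 6:00 = 1:58 PM on Aug 9.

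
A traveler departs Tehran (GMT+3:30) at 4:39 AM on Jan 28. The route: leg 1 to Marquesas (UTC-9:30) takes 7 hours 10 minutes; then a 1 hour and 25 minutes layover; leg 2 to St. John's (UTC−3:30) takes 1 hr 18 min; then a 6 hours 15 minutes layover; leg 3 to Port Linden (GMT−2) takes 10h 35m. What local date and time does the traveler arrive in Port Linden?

Convert departure to UTC: 4:39 AM − 3:30 = 1:09 AM UTC on Jan 28.
Add 7 hours and 10 minutes leg 1 → 8:19 AM UTC.
Add 1 hour 25 minutes layover in Marquesas → 9:44 AM UTC.
Add 1 hour and 18 minutes leg 2 → 11:02 AM UTC.
Add 6 hours 15 minutes layover in St. John's → 5:17 PM UTC.
Add 10 hours and 35 minutes leg 3 → 3:52 AM UTC (Jan 29).
Port Linden is UTC−2:00, so local arrival = 3:52 AM − 2:00 = 1:52 AM on Jan 29.

1:52 AM on Jan 29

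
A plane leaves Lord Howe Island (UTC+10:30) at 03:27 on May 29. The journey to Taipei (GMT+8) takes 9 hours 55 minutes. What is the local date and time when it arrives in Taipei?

Convert departure to UTC: 03:27 − 10:30 = 16:57 UTC on May 28.
Add 9 hours and 55 minutes travel time → 02:52 UTC (May 29).
Taipei is UTC+8:00, so local arrival = 02:52 + 8:00 = 10:52 on May 29.

10:52 on May 29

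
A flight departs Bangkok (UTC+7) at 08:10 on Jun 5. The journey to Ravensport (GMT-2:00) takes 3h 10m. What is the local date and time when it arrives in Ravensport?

02:20 on Jun 5

Convert departure to UTC: 08:10 − 7:00 = 01:10 UTC on Jun 5.
Add 3 hours 10 minutes travel time → 04:20 UTC.
Ravensport is UTC−2:00, so local arrival = 04:20 − 2:00 = 02:20 on Jun 5.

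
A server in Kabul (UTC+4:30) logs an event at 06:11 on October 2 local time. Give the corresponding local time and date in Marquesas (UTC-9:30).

16:11 on October 1

In UTC: 06:11 − 4:30 = 01:41 on Oct 2.
Marquesas is UTC−9:30: 01:41 − 9:30 = 16:11 on Oct 1.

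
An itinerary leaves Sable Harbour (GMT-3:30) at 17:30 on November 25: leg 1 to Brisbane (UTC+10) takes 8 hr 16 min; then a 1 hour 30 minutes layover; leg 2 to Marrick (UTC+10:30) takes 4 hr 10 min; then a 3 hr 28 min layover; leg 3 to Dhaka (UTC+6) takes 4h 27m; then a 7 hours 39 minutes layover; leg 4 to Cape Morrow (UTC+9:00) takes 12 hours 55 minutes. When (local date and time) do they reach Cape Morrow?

00:25 on November 28

Convert departure to UTC: 17:30 + 3:30 = 21:00 UTC on Nov 25.
Add 8 hours and 16 minutes leg 1 → 05:16 UTC (Nov 26).
Add 1 hour and 30 minutes layover in Brisbane → 06:46 UTC.
Add 4 hours 10 minutes leg 2 → 10:56 UTC.
Add 3 hours and 28 minutes layover in Marrick → 14:24 UTC.
Add 4 hours and 27 minutes leg 3 → 18:51 UTC.
Add 7 hours 39 minutes layover in Dhaka → 02:30 UTC (Nov 27).
Add 12 hours 55 minutes leg 4 → 15:25 UTC.
Cape Morrow is UTC+9:00, so local arrival = 15:25 + 9:00 = 00:25 on Nov 28.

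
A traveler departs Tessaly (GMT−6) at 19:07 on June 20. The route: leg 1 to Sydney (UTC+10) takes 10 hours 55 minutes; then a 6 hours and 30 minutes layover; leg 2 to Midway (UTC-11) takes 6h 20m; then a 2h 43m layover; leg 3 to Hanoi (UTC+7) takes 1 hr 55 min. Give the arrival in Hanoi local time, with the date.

Convert departure to UTC: 19:07 + 6:00 = 01:07 UTC on Jun 21.
Add 10 hours and 55 minutes leg 1 → 12:02 UTC.
Add 6 hours 30 minutes layover in Sydney → 18:32 UTC.
Add 6 hours and 20 minutes leg 2 → 00:52 UTC (Jun 22).
Add 2 hours and 43 minutes layover in Midway → 03:35 UTC.
Add 1 hour and 55 minutes leg 3 → 05:30 UTC.
Hanoi is UTC+7:00, so local arrival = 05:30 + 7:00 = 12:30 on Jun 22.

12:30 on June 22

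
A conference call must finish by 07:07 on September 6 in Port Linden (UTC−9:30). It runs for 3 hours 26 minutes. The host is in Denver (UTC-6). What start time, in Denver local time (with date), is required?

07:11 on September 6

Target end time in UTC: 07:07 + 9:30 = 16:37 on Sep 6.
Subtract 3 hours 26 minutes → start 13:11 UTC on Sep 6.
Denver is UTC−6:00: 13:11 − 6:00 = 07:11 on Sep 6.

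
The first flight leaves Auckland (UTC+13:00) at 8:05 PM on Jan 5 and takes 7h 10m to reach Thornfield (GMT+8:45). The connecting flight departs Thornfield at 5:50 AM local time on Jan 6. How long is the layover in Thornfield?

6 hours 50 minutes

Convert departure to UTC: 8:05 PM − 13:00 = 7:05 AM UTC on Jan 5.
Add 7 hours and 10 minutes flight time → 2:15 PM UTC.
Thornfield is UTC+8:45, so local arrival = 2:15 PM + 8:45 = 11:00 PM on Jan 5.
Layover = 5:50 AM − 11:00 PM (+1 day) = 6 hours 50 minutes.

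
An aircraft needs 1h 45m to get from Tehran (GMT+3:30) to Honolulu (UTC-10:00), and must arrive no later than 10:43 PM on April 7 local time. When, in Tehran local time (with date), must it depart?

Target arrival in UTC: 10:43 PM + 10:00 = 8:43 AM on Apr 8.
Subtract 1 hour 45 minutes → departure 6:58 AM UTC on Apr 8.
Tehran is UTC+3:30: 6:58 AM + 3:30 = 10:28 AM on Apr 8.

10:28 AM on April 8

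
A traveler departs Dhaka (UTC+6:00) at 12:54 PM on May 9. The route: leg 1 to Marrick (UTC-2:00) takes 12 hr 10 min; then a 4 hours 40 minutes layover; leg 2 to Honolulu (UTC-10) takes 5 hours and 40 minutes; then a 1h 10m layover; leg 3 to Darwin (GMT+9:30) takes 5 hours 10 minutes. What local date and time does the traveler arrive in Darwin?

Convert departure to UTC: 12:54 PM − 6:00 = 6:54 AM UTC on May 9.
Add 12 hours and 10 minutes leg 1 → 7:04 PM UTC.
Add 4 hours 40 minutes layover in Marrick → 11:44 PM UTC.
Add 5 hours 40 minutes leg 2 → 5:24 AM UTC (May 10).
Add 1 hour and 10 minutes layover in Honolulu → 6:34 AM UTC.
Add 5 hours and 10 minutes leg 3 → 11:44 AM UTC.
Darwin is UTC+9:30, so local arrival = 11:44 AM + 9:30 = 9:14 PM on May 10.

9:14 PM on May 10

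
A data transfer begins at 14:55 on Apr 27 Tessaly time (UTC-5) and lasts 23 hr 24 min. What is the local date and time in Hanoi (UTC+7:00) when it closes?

Hanoi is 12:00 ahead of Tessaly.
After 23 hours and 24 minutes it is 14:19 (Apr 28) in Tessaly.
Shift by the zone difference: 14:19 + 12:00 = 02:19 on Apr 29 in Hanoi.

02:19 on Apr 29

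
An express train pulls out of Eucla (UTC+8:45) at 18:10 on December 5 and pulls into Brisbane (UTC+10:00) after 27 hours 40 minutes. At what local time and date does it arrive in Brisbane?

23:05 on December 6

Convert departure to UTC: 18:10 − 8:45 = 09:25 UTC on Dec 5.
Add 27 hours and 40 minutes travel time → 13:05 UTC (Dec 6).
Brisbane is UTC+10:00, so local arrival = 13:05 + 10:00 = 23:05 on Dec 6.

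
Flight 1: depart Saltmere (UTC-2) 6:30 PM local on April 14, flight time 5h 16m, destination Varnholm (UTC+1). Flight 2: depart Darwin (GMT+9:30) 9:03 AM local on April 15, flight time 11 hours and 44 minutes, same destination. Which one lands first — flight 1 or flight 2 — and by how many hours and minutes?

Flight 1 in UTC: 6:30 PM + 2:00 = 8:30 PM on Apr 14.
+5 hours 16 minutes → arrive 1:46 AM UTC on Apr 15.
Flight 2 in UTC: 9:03 AM − 9:30 = 11:33 PM on Apr 14.
+11 hours 44 minutes → arrive 11:17 AM UTC on Apr 15.
Flight 1 lands earlier by 9 hours 31 minutes.

the first, by 9 hours 31 minutes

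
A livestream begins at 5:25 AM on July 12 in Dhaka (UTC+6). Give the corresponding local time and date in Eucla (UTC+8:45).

8:10 AM on July 12

In UTC: 5:25 AM − 6:00 = 11:25 PM on Jul 11.
Eucla is UTC+8:45: 11:25 PM + 8:45 = 8:10 AM on Jul 12.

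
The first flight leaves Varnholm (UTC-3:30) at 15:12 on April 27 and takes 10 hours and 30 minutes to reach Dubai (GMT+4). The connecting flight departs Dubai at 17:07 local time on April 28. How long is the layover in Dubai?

Convert departure to UTC: 15:12 + 3:30 = 18:42 UTC on Apr 27.
Add 10 hours 30 minutes flight time → 05:12 UTC (Apr 28).
Dubai is UTC+4:00, so local arrival = 05:12 + 4:00 = 09:12 on Apr 28.
Layover = 17:07 − 09:12 = 7 hours 55 minutes.

7 hours 55 minutes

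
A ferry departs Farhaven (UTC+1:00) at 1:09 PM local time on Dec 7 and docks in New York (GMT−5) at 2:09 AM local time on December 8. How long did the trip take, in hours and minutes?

19 hours

Departure in UTC: 1:09 PM − 1:00 = 12:09 PM on Dec 7.
Arrival in UTC: 2:09 AM + 5:00 = 7:09 AM on Dec 8.
Elapsed = 7:09 AM − 12:09 PM (+1 day) = 19 hours.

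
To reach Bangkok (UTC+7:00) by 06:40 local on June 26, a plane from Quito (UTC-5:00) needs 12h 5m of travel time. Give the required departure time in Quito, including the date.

Target arrival in UTC: 06:40 − 7:00 = 23:40 on Jun 25.
Subtract 12 hours and 5 minutes → departure 11:35 UTC on Jun 25.
Quito is UTC−5:00: 11:35 − 5:00 = 06:35 on Jun 25.

06:35 on Jun 25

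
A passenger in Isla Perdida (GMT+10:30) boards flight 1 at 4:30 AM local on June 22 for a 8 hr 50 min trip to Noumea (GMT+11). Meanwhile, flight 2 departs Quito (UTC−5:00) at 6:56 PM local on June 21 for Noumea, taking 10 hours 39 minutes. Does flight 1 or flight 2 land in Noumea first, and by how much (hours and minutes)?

the first, by 7 hours 45 minutes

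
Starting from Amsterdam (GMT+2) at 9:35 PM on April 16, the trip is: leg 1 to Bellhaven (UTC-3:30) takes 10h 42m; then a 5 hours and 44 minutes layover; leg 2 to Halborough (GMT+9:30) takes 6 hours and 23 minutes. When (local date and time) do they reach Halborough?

Convert departure to UTC: 9:35 PM − 2:00 = 7:35 PM UTC on Apr 16.
Add 10 hours 42 minutes leg 1 → 6:17 AM UTC (Apr 17).
Add 5 hours and 44 minutes layover in Bellhaven → 12:01 PM UTC.
Add 6 hours 23 minutes leg 2 → 6:24 PM UTC.
Halborough is UTC+9:30, so local arrival = 6:24 PM + 9:30 = 3:54 AM on Apr 18.

3:54 AM on Apr 18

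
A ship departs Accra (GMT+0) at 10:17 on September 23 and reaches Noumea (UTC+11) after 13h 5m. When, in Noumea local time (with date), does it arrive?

10:22 on September 24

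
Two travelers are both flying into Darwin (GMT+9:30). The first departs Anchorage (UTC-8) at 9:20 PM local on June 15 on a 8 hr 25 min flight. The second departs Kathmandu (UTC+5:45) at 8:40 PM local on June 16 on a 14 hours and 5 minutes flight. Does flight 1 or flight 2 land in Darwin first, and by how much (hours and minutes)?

the first, by 15 hours 15 minutes

Flight 1 in UTC: 9:20 PM + 8:00 = 5:20 AM on Jun 16.
+8 hours 25 minutes → arrive 1:45 PM UTC on Jun 16.
Flight 2 in UTC: 8:40 PM − 5:45 = 2:55 PM on Jun 16.
+14 hours 5 minutes → arrive 5:00 AM UTC on Jun 17.
Flight 1 lands earlier by 15 hours 15 minutes.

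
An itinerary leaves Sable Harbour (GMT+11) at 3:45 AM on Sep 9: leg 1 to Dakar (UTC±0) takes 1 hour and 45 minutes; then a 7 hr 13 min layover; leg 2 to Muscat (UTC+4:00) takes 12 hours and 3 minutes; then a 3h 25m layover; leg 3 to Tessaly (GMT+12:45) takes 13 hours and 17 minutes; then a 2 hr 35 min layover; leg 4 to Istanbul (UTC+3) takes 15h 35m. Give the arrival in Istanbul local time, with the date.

3:38 AM on September 11

Convert departure to UTC: 3:45 AM − 11:00 = 4:45 PM UTC on Sep 8.
Add 1 hour and 45 minutes leg 1 → 6:30 PM UTC.
Add 7 hours 13 minutes layover in Dakar → 1:43 AM UTC (Sep 9).
Add 12 hours 3 minutes leg 2 → 1:46 PM UTC.
Add 3 hours and 25 minutes layover in Muscat → 5:11 PM UTC.
Add 13 hours and 17 minutes leg 3 → 6:28 AM UTC (Sep 10).
Add 2 hours and 35 minutes layover in Tessaly → 9:03 AM UTC.
Add 15 hours and 35 minutes leg 4 → 12:38 AM UTC (Sep 11).
Istanbul is UTC+3:00, so local arrival = 12:38 AM + 3:00 = 3:38 AM on Sep 11.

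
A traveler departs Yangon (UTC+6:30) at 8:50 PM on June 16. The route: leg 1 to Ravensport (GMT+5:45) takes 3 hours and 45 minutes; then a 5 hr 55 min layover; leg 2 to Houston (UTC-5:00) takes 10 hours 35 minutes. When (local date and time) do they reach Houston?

Convert departure to UTC: 8:50 PM − 6:30 = 2:20 PM UTC on Jun 16.
Add 3 hours and 45 minutes leg 1 → 6:05 PM UTC.
Add 5 hours and 55 minutes layover in Ravensport → 12:00 AM UTC (Jun 17).
Add 10 hours 35 minutes leg 2 → 10:35 AM UTC.
Houston is UTC−5:00, so local arrival = 10:35 AM − 5:00 = 5:35 AM on Jun 17.

5:35 AM on Jun 17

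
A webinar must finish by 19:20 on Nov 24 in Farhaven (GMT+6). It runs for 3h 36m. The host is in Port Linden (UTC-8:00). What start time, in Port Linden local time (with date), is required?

Target end time in UTC: 19:20 − 6:00 = 13:20 on Nov 24.
Subtract 3 hours 36 minutes → start 09:44 UTC on Nov 24.
Port Linden is UTC−8:00: 09:44 − 8:00 = 01:44 on Nov 24.

01:44 on November 24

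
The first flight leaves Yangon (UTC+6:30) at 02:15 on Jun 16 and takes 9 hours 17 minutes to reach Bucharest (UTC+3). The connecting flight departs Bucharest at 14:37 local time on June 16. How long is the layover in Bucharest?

6 hours 35 minutes

Convert departure to UTC: 02:15 − 6:30 = 19:45 UTC on Jun 15.
Add 9 hours and 17 minutes flight time → 05:02 UTC (Jun 16).
Bucharest is UTC+3:00, so local arrival = 05:02 + 3:00 = 08:02 on Jun 16.
Layover = 14:37 − 08:02 = 6 hours 35 minutes.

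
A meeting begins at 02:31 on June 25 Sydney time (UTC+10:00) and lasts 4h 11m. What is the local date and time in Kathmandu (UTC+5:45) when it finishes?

Kathmandu is 4:15 behind Sydney.
After 4 hours 11 minutes it is 06:42 in Sydney.
Shift by the zone difference: 06:42 − 4:15 = 02:27 on Jun 25 in Kathmandu.

02:27 on Jun 25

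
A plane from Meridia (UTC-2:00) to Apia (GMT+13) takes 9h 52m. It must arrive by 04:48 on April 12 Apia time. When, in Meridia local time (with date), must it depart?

03:56 on April 11

Target arrival in UTC: 04:48 − 13:00 = 15:48 on Apr 11.
Subtract 9 hours and 52 minutes → departure 05:56 UTC on Apr 11.
Meridia is UTC−2:00: 05:56 − 2:00 = 03:56 on Apr 11.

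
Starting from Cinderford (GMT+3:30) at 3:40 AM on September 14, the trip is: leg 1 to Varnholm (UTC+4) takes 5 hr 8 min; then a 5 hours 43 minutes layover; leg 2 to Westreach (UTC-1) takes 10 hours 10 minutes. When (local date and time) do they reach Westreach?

Convert departure to UTC: 3:40 AM − 3:30 = 12:10 AM UTC on Sep 14.
Add 5 hours 8 minutes leg 1 → 5:18 AM UTC.
Add 5 hours 43 minutes layover in Varnholm → 11:01 AM UTC.
Add 10 hours 10 minutes leg 2 → 9:11 PM UTC.
Westreach is UTC−1:00, so local arrival = 9:11 PM − 1:00 = 8:11 PM on Sep 14.

8:11 PM on Sep 14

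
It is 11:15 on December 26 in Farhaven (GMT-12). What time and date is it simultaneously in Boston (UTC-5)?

In UTC: 11:15 + 12:00 = 23:15 on Dec 26.
Boston is UTC−5:00: 23:15 − 5:00 = 18:15 on Dec 26.

18:15 on December 26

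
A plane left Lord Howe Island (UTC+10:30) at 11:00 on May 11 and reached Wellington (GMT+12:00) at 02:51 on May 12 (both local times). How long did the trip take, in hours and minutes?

Departure in UTC: 11:00 − 10:30 = 00:30 on May 11.
Arrival in UTC: 02:51 − 12:00 = 14:51 on May 11.
Elapsed = 14:51 − 00:30 = 14 hours 21 minutes.

14 hours 21 minutes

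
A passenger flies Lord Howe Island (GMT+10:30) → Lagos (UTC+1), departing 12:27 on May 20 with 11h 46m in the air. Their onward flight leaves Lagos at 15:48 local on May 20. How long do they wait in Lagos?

1 hour 5 minutes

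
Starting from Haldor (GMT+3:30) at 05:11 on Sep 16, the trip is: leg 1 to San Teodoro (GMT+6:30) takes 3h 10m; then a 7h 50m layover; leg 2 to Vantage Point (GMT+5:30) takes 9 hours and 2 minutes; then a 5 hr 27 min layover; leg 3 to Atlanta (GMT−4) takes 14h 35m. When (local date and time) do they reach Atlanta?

Convert departure to UTC: 05:11 − 3:30 = 01:41 UTC on Sep 16.
Add 3 hours 10 minutes leg 1 → 04:51 UTC.
Add 7 hours 50 minutes layover in San Teodoro → 12:41 UTC.
Add 9 hours and 2 minutes leg 2 → 21:43 UTC.
Add 5 hours 27 minutes layover in Vantage Point → 03:10 UTC (Sep 17).
Add 14 hours and 35 minutes leg 3 → 17:45 UTC.
Atlanta is UTC−4:00, so local arrival = 17:45 − 4:00 = 13:45 on Sep 17.

13:45 on September 17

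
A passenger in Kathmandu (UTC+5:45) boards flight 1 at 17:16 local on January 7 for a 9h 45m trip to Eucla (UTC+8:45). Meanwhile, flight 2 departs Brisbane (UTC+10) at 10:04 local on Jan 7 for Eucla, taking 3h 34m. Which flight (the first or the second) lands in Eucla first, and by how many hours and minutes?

the second, by 17 hours 38 minutes

Flight 1 in UTC: 17:16 − 5:45 = 11:31 on Jan 7.
+9 hours and 45 minutes → arrive 21:16 UTC on Jan 7.
Flight 2 in UTC: 10:04 − 10:00 = 00:04 on Jan 7.
+3 hours and 34 minutes → arrive 03:38 UTC on Jan 7.
Flight 2 lands earlier by 17 hours 38 minutes.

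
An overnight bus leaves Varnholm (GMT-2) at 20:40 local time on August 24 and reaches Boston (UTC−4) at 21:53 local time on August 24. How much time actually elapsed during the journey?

3 hours 13 minutes

Departure in UTC: 20:40 + 2:00 = 22:40 on Aug 24.
Arrival in UTC: 21:53 + 4:00 = 01:53 on Aug 25.
Elapsed = 01:53 − 22:40 (+1 day) = 3 hours 13 minutes.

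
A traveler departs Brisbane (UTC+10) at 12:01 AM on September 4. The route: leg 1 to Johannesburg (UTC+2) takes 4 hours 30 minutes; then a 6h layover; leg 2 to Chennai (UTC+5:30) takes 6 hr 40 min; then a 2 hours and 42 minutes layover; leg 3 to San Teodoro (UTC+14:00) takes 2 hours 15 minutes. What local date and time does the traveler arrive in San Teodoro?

2:08 AM on Sep 5

Convert departure to UTC: 12:01 AM − 10:00 = 2:01 PM UTC on Sep 3.
Add 4 hours 30 minutes leg 1 → 6:31 PM UTC.
Add 6 hours layover in Johannesburg → 12:31 AM UTC (Sep 4).
Add 6 hours 40 minutes leg 2 → 7:11 AM UTC.
Add 2 hours 42 minutes layover in Chennai → 9:53 AM UTC.
Add 2 hours 15 minutes leg 3 → 12:08 PM UTC.
San Teodoro is UTC+14:00, so local arrival = 12:08 PM + 14:00 = 2:08 AM on Sep 5.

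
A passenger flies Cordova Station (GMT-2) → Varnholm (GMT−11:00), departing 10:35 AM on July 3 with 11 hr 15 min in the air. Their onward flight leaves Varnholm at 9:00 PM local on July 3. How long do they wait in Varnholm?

Convert departure to UTC: 10:35 AM + 2:00 = 12:35 PM UTC on Jul 3.
Add 11 hours 15 minutes flight time → 11:50 PM UTC.
Varnholm is UTC−11:00, so local arrival = 11:50 PM − 11:00 = 12:50 PM on Jul 3.
Layover = 9:00 PM − 12:50 PM = 8 hours 10 minutes.

8 hours 10 minutes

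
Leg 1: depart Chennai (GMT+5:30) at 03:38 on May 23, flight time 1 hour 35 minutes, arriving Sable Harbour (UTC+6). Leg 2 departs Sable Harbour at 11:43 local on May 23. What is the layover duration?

Convert departure to UTC: 03:38 − 5:30 = 22:08 UTC on May 22.
Add 1 hour and 35 minutes flight time → 23:43 UTC.
Sable Harbour is UTC+6:00, so local arrival = 23:43 + 6:00 = 05:43 on May 23.
Layover = 11:43 − 05:43 = 6 hours.

6 hours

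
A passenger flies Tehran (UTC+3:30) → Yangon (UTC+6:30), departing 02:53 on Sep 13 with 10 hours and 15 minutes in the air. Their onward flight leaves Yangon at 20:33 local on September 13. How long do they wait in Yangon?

Convert departure to UTC: 02:53 − 3:30 = 23:23 UTC on Sep 12.
Add 10 hours and 15 minutes flight time → 09:38 UTC (Sep 13).
Yangon is UTC+6:30, so local arrival = 09:38 + 6:30 = 16:08 on Sep 13.
Layover = 20:33 − 16:08 = 4 hours 25 minutes.

4 hours 25 minutes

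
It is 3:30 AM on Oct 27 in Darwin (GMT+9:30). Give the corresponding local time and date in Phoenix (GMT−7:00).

11:00 AM on October 26

In UTC: 3:30 AM − 9:30 = 6:00 PM on Oct 26.
Phoenix is UTC−7:00: 6:00 PM − 7:00 = 11:00 AM on Oct 26.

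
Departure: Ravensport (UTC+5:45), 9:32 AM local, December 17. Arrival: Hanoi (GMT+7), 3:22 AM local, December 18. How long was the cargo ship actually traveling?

16 hours 35 minutes

Hanoi is 1:15 ahead of Ravensport.
Clock-face elapsed time (ignoring zones) is 17 hours 50 minutes.
Actual elapsed = 17 hours 50 minutes − 1:15 = 16 hours 35 minutes.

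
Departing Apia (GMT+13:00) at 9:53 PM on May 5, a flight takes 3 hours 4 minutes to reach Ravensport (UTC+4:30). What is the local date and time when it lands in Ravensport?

Convert departure to UTC: 9:53 PM − 13:00 = 8:53 AM UTC on May 5.
Add 3 hours and 4 minutes travel time → 11:57 AM UTC.
Ravensport is UTC+4:30, so local arrival = 11:57 AM + 4:30 = 4:27 PM on May 5.

4:27 PM on May 5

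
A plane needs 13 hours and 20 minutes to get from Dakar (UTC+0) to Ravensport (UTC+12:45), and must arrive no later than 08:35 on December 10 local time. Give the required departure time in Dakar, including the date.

06:30 on December 9

Target arrival in UTC: 08:35 − 12:45 = 19:50 on Dec 9.
Subtract 13 hours and 20 minutes → departure 06:30 UTC on Dec 9.
Dakar is UTC+0, so departure is 06:30 on Dec 9.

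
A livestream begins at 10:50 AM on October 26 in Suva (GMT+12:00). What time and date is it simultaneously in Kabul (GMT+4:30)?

3:20 AM on October 26

In UTC: 10:50 AM − 12:00 = 10:50 PM on Oct 25.
Kabul is UTC+4:30: 10:50 PM + 4:30 = 3:20 AM on Oct 26.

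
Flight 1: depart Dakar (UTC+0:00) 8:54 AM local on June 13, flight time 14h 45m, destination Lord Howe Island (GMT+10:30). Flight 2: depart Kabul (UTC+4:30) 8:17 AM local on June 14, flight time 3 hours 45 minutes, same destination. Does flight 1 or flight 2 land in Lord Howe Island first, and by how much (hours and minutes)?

Flight 1 departs at 8:54 AM UTC (Jun 13).
+14 hours and 45 minutes → arrive 11:39 PM UTC on Jun 13.
Flight 2 in UTC: 8:17 AM − 4:30 = 3:47 AM on Jun 14.
+3 hours and 45 minutes → arrive 7:32 AM UTC on Jun 14.
Flight 1 lands earlier by 7 hours 53 minutes.

the first, by 7 hours 53 minutes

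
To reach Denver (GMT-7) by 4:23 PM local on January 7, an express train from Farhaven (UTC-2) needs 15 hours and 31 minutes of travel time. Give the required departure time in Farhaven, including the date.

Target arrival in UTC: 4:23 PM + 7:00 = 11:23 PM on Jan 7.
Subtract 15 hours 31 minutes → departure 7:52 AM UTC on Jan 7.
Farhaven is UTC−2:00: 7:52 AM − 2:00 = 5:52 AM on Jan 7.

5:52 AM on January 7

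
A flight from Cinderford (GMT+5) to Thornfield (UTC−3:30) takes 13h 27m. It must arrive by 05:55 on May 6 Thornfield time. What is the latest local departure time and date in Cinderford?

Target arrival in UTC: 05:55 + 3:30 = 09:25 on May 6.
Subtract 13 hours 27 minutes → departure 19:58 UTC on May 5.
Cinderford is UTC+5:00: 19:58 + 5:00 = 00:58 on May 6.

00:58 on May 6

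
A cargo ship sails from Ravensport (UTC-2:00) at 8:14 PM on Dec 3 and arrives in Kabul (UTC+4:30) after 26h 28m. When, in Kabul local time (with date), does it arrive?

Kabul is 6:30 ahead of Ravensport.
After 26 hours and 28 minutes it is 10:42 PM (Dec 4) in Ravensport.
Shift by the zone difference: 10:42 PM + 6:30 = 5:12 AM on Dec 5 in Kabul.

5:12 AM on December 5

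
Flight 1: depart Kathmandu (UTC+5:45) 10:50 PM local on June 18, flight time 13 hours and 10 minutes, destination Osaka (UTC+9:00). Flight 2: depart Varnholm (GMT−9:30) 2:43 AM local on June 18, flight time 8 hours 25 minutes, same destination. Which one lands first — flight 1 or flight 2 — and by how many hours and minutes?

the second, by 9 hours 37 minutes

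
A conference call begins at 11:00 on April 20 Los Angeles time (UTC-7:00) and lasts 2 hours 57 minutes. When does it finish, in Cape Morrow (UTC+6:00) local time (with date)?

Cape Morrow is 13:00 ahead of Los Angeles.
After 2 hours and 57 minutes it is 13:57 in Los Angeles.
Shift by the zone difference: 13:57 + 13:00 = 02:57 on Apr 21 in Cape Morrow.

02:57 on April 21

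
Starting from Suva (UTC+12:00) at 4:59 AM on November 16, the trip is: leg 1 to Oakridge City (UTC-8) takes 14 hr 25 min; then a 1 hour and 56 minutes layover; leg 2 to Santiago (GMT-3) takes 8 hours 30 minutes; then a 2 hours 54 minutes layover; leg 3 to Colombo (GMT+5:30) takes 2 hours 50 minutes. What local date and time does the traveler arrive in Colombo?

5:04 AM on November 17

Convert departure to UTC: 4:59 AM − 12:00 = 4:59 PM UTC on Nov 15.
Add 14 hours and 25 minutes leg 1 → 7:24 AM UTC (Nov 16).
Add 1 hour and 56 minutes layover in Oakridge City → 9:20 AM UTC.
Add 8 hours 30 minutes leg 2 → 5:50 PM UTC.
Add 2 hours 54 minutes layover in Santiago → 8:44 PM UTC.
Add 2 hours and 50 minutes leg 3 → 11:34 PM UTC.
Colombo is UTC+5:30, so local arrival = 11:34 PM + 5:30 = 5:04 AM on Nov 17.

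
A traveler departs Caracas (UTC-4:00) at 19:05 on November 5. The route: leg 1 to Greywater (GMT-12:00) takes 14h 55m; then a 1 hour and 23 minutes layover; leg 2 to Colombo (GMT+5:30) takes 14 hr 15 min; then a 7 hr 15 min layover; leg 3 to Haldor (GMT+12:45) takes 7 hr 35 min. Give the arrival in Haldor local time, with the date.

Convert departure to UTC: 19:05 + 4:00 = 23:05 UTC on Nov 5.
Add 14 hours and 55 minutes leg 1 → 14:00 UTC (Nov 6).
Add 1 hour and 23 minutes layover in Greywater → 15:23 UTC.
Add 14 hours 15 minutes leg 2 → 05:38 UTC (Nov 7).
Add 7 hours 15 minutes layover in Colombo → 12:53 UTC.
Add 7 hours and 35 minutes leg 3 → 20:28 UTC.
Haldor is UTC+12:45, so local arrival = 20:28 + 12:45 = 09:13 on Nov 8.

09:13 on November 8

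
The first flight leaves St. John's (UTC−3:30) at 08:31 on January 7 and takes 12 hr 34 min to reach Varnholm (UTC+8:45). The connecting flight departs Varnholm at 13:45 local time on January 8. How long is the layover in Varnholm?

4 hours 25 minutes

Convert departure to UTC: 08:31 + 3:30 = 12:01 UTC on Jan 7.
Add 12 hours and 34 minutes flight time → 00:35 UTC (Jan 8).
Varnholm is UTC+8:45, so local arrival = 00:35 + 8:45 = 09:20 on Jan 8.
Layover = 13:45 − 09:20 = 4 hours 25 minutes.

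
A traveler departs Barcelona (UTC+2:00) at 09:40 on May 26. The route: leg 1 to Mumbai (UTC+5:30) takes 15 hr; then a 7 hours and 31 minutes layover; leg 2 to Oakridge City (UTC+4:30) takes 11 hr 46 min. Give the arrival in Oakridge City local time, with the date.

Convert departure to UTC: 09:40 − 2:00 = 07:40 UTC on May 26.
Add 15 hours leg 1 → 22:40 UTC.
Add 7 hours 31 minutes layover in Mumbai → 06:11 UTC (May 27).
Add 11 hours 46 minutes leg 2 → 17:57 UTC.
Oakridge City is UTC+4:30, so local arrival = 17:57 + 4:30 = 22:27 on May 27.

22:27 on May 27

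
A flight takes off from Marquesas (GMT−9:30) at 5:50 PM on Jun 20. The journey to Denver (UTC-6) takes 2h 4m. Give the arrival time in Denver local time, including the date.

Convert departure to UTC: 5:50 PM + 9:30 = 3:20 AM UTC on Jun 21.
Add 2 hours 4 minutes travel time → 5:24 AM UTC.
Denver is UTC−6:00, so local arrival = 5:24 AM − 6:00 = 11:24 PM on Jun 20.

11:24 PM on June 20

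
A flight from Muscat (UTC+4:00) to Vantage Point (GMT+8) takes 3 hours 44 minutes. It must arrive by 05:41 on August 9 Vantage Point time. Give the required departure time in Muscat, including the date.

21:57 on August 8

Target arrival in UTC: 05:41 − 8:00 = 21:41 on Aug 8.
Subtract 3 hours and 44 minutes → departure 17:57 UTC on Aug 8.
Muscat is UTC+4:00: 17:57 + 4:00 = 21:57 on Aug 8.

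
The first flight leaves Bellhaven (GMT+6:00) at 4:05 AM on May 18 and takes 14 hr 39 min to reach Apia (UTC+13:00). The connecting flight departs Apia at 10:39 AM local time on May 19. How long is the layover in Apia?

Convert departure to UTC: 4:05 AM − 6:00 = 10:05 PM UTC on May 17.
Add 14 hours 39 minutes flight time → 12:44 PM UTC (May 18).
Apia is UTC+13:00, so local arrival = 12:44 PM + 13:00 = 1:44 AM on May 19.
Layover = 10:39 AM − 1:44 AM = 8 hours 55 minutes.

8 hours 55 minutes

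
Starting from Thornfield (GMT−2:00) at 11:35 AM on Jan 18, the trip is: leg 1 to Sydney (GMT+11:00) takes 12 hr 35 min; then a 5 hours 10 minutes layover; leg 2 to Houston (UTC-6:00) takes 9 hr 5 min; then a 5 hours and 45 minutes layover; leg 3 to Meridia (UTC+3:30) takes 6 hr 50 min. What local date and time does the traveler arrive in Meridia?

Convert departure to UTC: 11:35 AM + 2:00 = 1:35 PM UTC on Jan 18.
Add 12 hours 35 minutes leg 1 → 2:10 AM UTC (Jan 19).
Add 5 hours 10 minutes layover in Sydney → 7:20 AM UTC.
Add 9 hours and 5 minutes leg 2 → 4:25 PM UTC.
Add 5 hours 45 minutes layover in Houston → 10:10 PM UTC.
Add 6 hours 50 minutes leg 3 → 5:00 AM UTC (Jan 20).
Meridia is UTC+3:30, so local arrival = 5:00 AM + 3:30 = 8:30 AM on Jan 20.

8:30 AM on January 20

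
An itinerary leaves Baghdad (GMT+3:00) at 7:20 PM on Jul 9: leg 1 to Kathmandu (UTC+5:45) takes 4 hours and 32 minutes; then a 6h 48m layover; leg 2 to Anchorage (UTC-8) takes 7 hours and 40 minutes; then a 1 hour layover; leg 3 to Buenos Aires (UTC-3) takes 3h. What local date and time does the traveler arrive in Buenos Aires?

12:20 PM on Jul 10

Convert departure to UTC: 7:20 PM − 3:00 = 4:20 PM UTC on Jul 9.
Add 4 hours and 32 minutes leg 1 → 8:52 PM UTC.
Add 6 hours and 48 minutes layover in Kathmandu → 3:40 AM UTC (Jul 10).
Add 7 hours and 40 minutes leg 2 → 11:20 AM UTC.
Add 1 hour layover in Anchorage → 12:20 PM UTC.
Add 3 hours leg 3 → 3:20 PM UTC.
Buenos Aires is UTC−3:00, so local arrival = 3:20 PM − 3:00 = 12:20 PM on Jul 10.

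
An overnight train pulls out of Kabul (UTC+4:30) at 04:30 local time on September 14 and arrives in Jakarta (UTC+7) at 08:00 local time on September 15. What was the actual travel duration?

Departure in UTC: 04:30 − 4:30 = 00:00 on Sep 14.
Arrival in UTC: 08:00 − 7:00 = 01:00 on Sep 15.
Elapsed = 01:00 − 00:00 (+1 day) = 25 hours.

25 hours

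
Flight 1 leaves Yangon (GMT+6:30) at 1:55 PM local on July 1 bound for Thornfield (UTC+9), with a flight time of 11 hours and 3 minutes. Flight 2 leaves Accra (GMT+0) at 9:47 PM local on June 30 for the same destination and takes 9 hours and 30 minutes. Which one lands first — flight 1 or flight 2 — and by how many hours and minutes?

Flight 1 in UTC: 1:55 PM − 6:30 = 7:25 AM on Jul 1.
+11 hours and 3 minutes → arrive 6:28 PM UTC on Jul 1.
Flight 2 departs at 9:47 PM UTC (Jun 30).
+9 hours 30 minutes → arrive 7:17 AM UTC on Jul 1.
Flight 2 lands earlier by 11 hours 11 minutes.

the second, by 11 hours 11 minutes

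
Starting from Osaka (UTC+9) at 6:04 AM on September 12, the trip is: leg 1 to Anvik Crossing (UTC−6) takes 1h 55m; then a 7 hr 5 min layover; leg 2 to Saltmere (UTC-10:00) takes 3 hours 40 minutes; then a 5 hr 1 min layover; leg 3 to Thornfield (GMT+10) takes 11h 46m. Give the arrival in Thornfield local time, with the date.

12:31 PM on Sep 13

Convert departure to UTC: 6:04 AM − 9:00 = 9:04 PM UTC on Sep 11.
Add 1 hour 55 minutes leg 1 → 10:59 PM UTC.
Add 7 hours and 5 minutes layover in Anvik Crossing → 6:04 AM UTC (Sep 12).
Add 3 hours and 40 minutes leg 2 → 9:44 AM UTC.
Add 5 hours 1 minute layover in Saltmere → 2:45 PM UTC.
Add 11 hours 46 minutes leg 3 → 2:31 AM UTC (Sep 13).
Thornfield is UTC+10:00, so local arrival = 2:31 AM + 10:00 = 12:31 PM on Sep 13.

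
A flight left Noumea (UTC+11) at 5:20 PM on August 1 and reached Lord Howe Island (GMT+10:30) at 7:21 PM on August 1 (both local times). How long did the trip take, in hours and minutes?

2 hours 31 minutes

Lord Howe Island is 0:30 behind Noumea.
Clock-face elapsed time (ignoring zones) is 2 hours 1 minute.
Actual elapsed = 2 hours 1 minute + 0:30 = 2 hours 31 minutes.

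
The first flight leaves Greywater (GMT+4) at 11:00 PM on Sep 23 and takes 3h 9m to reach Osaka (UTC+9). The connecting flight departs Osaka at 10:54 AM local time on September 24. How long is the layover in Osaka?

3 hours 45 minutes

Convert departure to UTC: 11:00 PM − 4:00 = 7:00 PM UTC on Sep 23.
Add 3 hours 9 minutes flight time → 10:09 PM UTC.
Osaka is UTC+9:00, so local arrival = 10:09 PM + 9:00 = 7:09 AM on Sep 24.
Layover = 10:54 AM − 7:09 AM = 3 hours 45 minutes.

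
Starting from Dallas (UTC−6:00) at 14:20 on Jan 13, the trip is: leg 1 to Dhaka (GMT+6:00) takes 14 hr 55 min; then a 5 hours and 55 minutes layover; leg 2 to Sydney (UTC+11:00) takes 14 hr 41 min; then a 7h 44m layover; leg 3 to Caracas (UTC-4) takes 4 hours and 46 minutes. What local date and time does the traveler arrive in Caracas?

16:21 on Jan 15

Convert departure to UTC: 14:20 + 6:00 = 20:20 UTC on Jan 13.
Add 14 hours and 55 minutes leg 1 → 11:15 UTC (Jan 14).
Add 5 hours 55 minutes layover in Dhaka → 17:10 UTC.
Add 14 hours and 41 minutes leg 2 → 07:51 UTC (Jan 15).
Add 7 hours 44 minutes layover in Sydney → 15:35 UTC.
Add 4 hours 46 minutes leg 3 → 20:21 UTC.
Caracas is UTC−4:00, so local arrival = 20:21 − 4:00 = 16:21 on Jan 15.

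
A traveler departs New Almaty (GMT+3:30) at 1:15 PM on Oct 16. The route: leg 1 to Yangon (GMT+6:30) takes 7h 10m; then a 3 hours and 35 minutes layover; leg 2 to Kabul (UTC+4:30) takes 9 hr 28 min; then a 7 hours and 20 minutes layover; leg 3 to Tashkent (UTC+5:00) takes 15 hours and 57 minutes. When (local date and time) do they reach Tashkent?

10:15 AM on October 18

Convert departure to UTC: 1:15 PM − 3:30 = 9:45 AM UTC on Oct 16.
Add 7 hours 10 minutes leg 1 → 4:55 PM UTC.
Add 3 hours 35 minutes layover in Yangon → 8:30 PM UTC.
Add 9 hours and 28 minutes leg 2 → 5:58 AM UTC (Oct 17).
Add 7 hours and 20 minutes layover in Kabul → 1:18 PM UTC.
Add 15 hours 57 minutes leg 3 → 5:15 AM UTC (Oct 18).
Tashkent is UTC+5:00, so local arrival = 5:15 AM + 5:00 = 10:15 AM on Oct 18.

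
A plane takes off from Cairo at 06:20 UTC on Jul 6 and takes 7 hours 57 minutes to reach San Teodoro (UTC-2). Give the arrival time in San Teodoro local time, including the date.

Departure is given in UTC: 06:20 on Jul 6.
Add 7 hours and 57 minutes → 14:17 UTC.
San Teodoro is UTC−2:00: 14:17 − 2:00 = 12:17 on Jul 6.

12:17 on Jul 6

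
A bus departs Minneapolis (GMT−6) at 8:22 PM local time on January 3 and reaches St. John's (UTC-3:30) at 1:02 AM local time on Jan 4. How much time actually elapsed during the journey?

2 hours 10 minutes

Departure in UTC: 8:22 PM + 6:00 = 2:22 AM on Jan 4.
Arrival in UTC: 1:02 AM + 3:30 = 4:32 AM on Jan 4.
Elapsed = 4:32 AM − 2:22 AM = 2 hours 10 minutes.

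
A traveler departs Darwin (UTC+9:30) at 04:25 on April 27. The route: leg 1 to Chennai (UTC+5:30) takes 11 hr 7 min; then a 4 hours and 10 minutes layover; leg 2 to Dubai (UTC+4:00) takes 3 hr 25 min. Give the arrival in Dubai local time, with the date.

17:37 on Apr 27

Convert departure to UTC: 04:25 − 9:30 = 18:55 UTC on Apr 26.
Add 11 hours and 7 minutes leg 1 → 06:02 UTC (Apr 27).
Add 4 hours 10 minutes layover in Chennai → 10:12 UTC.
Add 3 hours 25 minutes leg 2 → 13:37 UTC.
Dubai is UTC+4:00, so local arrival = 13:37 + 4:00 = 17:37 on Apr 27.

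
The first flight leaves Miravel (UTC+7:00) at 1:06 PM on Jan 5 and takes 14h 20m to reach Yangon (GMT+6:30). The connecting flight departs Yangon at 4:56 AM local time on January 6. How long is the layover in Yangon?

2 hours

Convert departure to UTC: 1:06 PM − 7:00 = 6:06 AM UTC on Jan 5.
Add 14 hours 20 minutes flight time → 8:26 PM UTC.
Yangon is UTC+6:30, so local arrival = 8:26 PM + 6:30 = 2:56 AM on Jan 6.
Layover = 4:56 AM − 2:56 AM = 2 hours.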